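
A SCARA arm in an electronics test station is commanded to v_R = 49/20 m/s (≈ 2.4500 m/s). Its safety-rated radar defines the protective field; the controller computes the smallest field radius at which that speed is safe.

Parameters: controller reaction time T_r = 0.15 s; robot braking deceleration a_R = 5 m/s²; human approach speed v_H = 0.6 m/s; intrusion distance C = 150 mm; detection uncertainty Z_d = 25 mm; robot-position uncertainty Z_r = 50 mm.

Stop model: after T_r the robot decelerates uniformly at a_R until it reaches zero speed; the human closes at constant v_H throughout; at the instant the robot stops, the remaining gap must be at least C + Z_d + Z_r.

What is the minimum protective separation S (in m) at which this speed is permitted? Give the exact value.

S_min = 6307/4000 m = 1.5768 m

T_s = v_R/a_R = (49/20)/5 = 0.4900 s
robot in T_r: 2.4500·0.1500 = 0.3675 m
robot under decel: 2.4500²/(2·5.0000) = 0.6002 m
person approaches 0.6000·(0.1500+0.4900) = 0.3840 m
margins: 0.1500+0.0250+0.0500 = 0.2250 m
S_min ≈ 0.3675+0.6002+0.3840+0.2250  ⇒  S_min = 6307/4000 m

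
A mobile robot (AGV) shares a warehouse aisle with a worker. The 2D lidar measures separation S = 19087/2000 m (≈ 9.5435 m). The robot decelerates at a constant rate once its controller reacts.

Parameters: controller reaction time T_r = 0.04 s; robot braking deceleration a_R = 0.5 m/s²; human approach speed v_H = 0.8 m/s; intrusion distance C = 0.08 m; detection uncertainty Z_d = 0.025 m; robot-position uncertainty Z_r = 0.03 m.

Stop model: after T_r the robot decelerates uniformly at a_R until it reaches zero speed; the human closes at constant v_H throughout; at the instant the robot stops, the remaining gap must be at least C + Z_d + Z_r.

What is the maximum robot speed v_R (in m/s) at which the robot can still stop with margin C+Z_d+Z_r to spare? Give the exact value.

v_R_max = 47/20 m/s = 2.3500 m/s

at the boundary: (1)·v² + (41/25)·v + (-18753/2000) = 0
  disc = (41/25)² − 4·(1)·(-18753/2000) = 100489/2500 ; √disc = 317/50
  v_R = (−(41/25) + 317/50) / (2·(1)) = 47/20 m/s
check:
stop time T_s = (47/20)/(1/2) = 4.7000 s
robot in T_r: 2.3500·0.0400 = 0.0940 m
robot under decel: 2.3500²/(2·0.5000) = 5.5225 m
human closes 0.8000·4.7400 = 3.7920 m
margins: 0.0800+0.0250+0.0300 = 0.1350 m
sum ≈ 0.0940+5.5225+3.7920+0.1350 ≈ 9.5435 m = S ✓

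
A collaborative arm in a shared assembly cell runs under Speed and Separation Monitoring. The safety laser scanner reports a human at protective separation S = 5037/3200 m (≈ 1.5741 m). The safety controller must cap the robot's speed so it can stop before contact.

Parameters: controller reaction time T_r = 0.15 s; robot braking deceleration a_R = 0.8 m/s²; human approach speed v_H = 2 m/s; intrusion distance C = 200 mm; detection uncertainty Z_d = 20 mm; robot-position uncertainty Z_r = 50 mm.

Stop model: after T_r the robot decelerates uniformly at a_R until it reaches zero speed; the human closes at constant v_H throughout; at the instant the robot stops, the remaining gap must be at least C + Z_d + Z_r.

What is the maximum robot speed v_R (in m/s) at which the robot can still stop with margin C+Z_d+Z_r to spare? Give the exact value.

collect terms ⇒ (5/8)·v_R² + (53/20)·v_R + (-3213/3200) = 0
  disc = (53/20)² − 4·(5/8)·(-3213/3200) = 61009/6400 ; √disc = 247/80
  v_R = (−(53/20) + 247/80) / (2·(5/8)) = 7/20 m/s
check:
T_s = v_R/a_R = (7/20)/(4/5) = 0.4375 s
robot in T_r: 0.3500·0.1500 = 0.0525 m
robot under decel: 0.3500²/(2·0.8000) = 0.0766 m
human over T_r+T_s: 2.0000·(0.1500+0.4375) = 1.1750 m
residual clearance needed = 0.2000+0.0200+0.0500 = 0.2700 m
sum ≈ 0.0525+0.0766+1.1750+0.2700 ≈ 1.5741 m = S ✓

v_R_max = 7/20 m/s = 0.3500 m/s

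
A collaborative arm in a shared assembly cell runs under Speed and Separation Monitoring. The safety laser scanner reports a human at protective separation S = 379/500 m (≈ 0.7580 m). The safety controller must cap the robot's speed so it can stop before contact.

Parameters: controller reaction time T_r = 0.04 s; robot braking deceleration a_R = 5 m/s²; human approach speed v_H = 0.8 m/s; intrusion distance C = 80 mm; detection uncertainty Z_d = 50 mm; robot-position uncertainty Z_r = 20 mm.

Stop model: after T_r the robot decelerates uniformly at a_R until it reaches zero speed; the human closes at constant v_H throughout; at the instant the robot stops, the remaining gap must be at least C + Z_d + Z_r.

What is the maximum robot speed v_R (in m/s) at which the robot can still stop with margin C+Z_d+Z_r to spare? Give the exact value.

collect terms ⇒ (1/10)·v_R² + (1/5)·v_R + (-72/125) = 0
  disc = (1/5)² − 4·(1/10)·(-72/125) = 169/625 ; √disc = 13/25
  v_R = (−(1/5) + 13/25) / (2·(1/10)) = 8/5 m/s
check:
T_s = v_R/a_R = (8/5)/5 = 0.3200 s
reaction-phase robot travel = 1.6000·0.0400 = 0.0640 m
robot covers 1.6000·0.3200 − ½·5.0000·0.3200² = 0.2560 m while stopping
person approaches 0.8000·(0.0400+0.3200) = 0.2880 m
residual clearance needed = 0.0800+0.0500+0.0200 = 0.1500 m
sum ≈ 0.0640+0.2560+0.2880+0.1500 ≈ 0.7580 m = S ✓

v_R_max = 8/5 m/s = 1.6000 m/s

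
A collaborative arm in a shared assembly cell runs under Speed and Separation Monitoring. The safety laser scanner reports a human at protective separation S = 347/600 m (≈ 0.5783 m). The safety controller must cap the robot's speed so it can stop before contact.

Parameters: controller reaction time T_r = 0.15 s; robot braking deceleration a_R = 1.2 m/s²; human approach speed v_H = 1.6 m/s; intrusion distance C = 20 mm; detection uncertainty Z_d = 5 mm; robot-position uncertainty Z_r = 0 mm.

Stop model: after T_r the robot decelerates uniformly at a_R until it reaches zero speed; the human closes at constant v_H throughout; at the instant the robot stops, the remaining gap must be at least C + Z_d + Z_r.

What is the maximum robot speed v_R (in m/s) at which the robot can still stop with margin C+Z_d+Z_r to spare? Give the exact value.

collect terms ⇒ (5/12)·v_R² + (89/60)·v_R + (-47/150) = 0
  disc = (89/60)² − 4·(5/12)·(-47/150) = 1089/400 ; √disc = 33/20
  v_R = (−(89/60) + 33/20) / (2·(5/12)) = 1/5 m/s
check:
braking lasts T_s = (1/5)/(6/5) = 0.1667 s
robot covers v_R·T_r = 0.2000·0.1500 = 0.0300 m before braking
braking distance = 0.2000²/(2·1.2000) = 0.0167 m
person approaches 1.6000·(0.1500+0.1667) = 0.5067 m
residual clearance needed = 0.0200+0.0050+0.0000 = 0.0250 m
sum ≈ 0.0300+0.0167+0.5067+0.0250 ≈ 0.5783 m = S ✓

v_R_max = 1/5 m/s = 0.2000 m/s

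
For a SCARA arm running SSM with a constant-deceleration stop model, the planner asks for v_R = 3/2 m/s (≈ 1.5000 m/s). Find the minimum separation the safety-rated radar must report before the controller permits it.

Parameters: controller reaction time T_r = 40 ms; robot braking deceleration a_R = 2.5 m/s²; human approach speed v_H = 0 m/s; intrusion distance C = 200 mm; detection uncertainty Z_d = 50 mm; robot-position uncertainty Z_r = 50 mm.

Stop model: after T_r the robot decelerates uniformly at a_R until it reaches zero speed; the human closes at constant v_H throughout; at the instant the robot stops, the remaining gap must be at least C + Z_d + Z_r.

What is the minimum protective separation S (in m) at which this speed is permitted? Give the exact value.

S_min = 81/100 m = 0.8100 m

braking lasts T_s = (3/2)/(5/2) = 0.6000 s
robot in T_r: 1.5000·0.0400 = 0.0600 m
robot under decel: 1.5000²/(2·2.5000) = 0.4500 m
person approaches 0.0000·(0.0400+0.6000) = 0.0000 m
residual clearance needed = 0.2000+0.0500+0.0500 = 0.3000 m
S_min ≈ 0.0600+0.4500+0.0000+0.3000  ⇒  S_min = 81/100 m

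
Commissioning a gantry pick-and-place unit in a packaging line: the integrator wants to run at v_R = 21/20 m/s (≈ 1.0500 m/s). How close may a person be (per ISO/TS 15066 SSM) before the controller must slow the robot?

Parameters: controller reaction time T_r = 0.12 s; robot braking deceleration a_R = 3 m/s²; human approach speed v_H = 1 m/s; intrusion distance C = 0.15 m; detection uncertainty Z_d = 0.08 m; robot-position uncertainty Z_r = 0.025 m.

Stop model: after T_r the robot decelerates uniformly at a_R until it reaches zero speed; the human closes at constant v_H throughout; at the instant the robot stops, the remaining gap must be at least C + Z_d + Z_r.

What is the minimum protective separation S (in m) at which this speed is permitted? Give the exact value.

stop time T_s = (21/20)/3 = 0.3500 s
reaction-phase robot travel = 1.0500·0.1200 = 0.1260 m
robot under decel: 1.0500²/(2·3.0000) = 0.1837 m
person approaches 1.0000·(0.1200+0.3500) = 0.4700 m
C+Z_d+Z_r = 0.1500+0.0800+0.0250 = 0.2550 m
S_min ≈ 0.1260+0.1837+0.4700+0.2550  ⇒  S_min = 4139/4000 m

S_min = 4139/4000 m = 1.0348 m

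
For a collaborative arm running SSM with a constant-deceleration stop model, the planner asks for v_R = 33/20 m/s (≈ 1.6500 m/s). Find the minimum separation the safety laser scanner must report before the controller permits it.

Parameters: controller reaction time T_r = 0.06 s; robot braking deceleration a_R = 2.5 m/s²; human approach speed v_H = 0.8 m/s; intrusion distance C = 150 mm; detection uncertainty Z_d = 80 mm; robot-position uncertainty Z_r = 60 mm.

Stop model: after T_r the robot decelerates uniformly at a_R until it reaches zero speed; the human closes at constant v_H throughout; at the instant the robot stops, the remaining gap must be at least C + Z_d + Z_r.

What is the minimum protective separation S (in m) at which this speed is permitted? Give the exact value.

stop time T_s = (33/20)/(5/2) = 0.6600 s
robot in T_r: 1.6500·0.0600 = 0.0990 m
robot covers 1.6500·0.6600 − ½·2.5000·0.6600² = 0.5445 m while stopping
human over T_r+T_s: 0.8000·(0.0600+0.6600) = 0.5760 m
residual clearance needed = 0.1500+0.0800+0.0600 = 0.2900 m
S_min ≈ 0.0990+0.5445+0.5760+0.2900  ⇒  S_min = 3019/2000 m

S_min = 3019/2000 m = 1.5095 m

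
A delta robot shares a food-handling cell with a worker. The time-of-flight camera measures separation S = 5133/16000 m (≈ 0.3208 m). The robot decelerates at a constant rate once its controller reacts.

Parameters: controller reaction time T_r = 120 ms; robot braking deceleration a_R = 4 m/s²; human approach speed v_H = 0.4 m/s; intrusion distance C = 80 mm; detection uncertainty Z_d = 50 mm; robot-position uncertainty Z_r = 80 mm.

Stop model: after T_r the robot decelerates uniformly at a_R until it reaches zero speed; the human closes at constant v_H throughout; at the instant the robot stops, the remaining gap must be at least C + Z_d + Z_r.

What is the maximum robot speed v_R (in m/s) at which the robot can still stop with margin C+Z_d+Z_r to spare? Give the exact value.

v_R_max = 1/4 m/s = 0.2500 m/s

at the boundary: (1/8)·v² + (11/50)·v + (-201/3200) = 0
  disc = (11/50)² − 4·(1/8)·(-201/3200) = 12769/160000 ; √disc = 113/400
  v_R = (−(11/50) + 113/400) / (2·(1/8)) = 1/4 m/s
check:
T_s = v_R/a_R = (1/4)/4 = 0.0625 s
robot covers v_R·T_r = 0.2500·0.1200 = 0.0300 m before braking
braking distance = 0.2500²/(2·4.0000) = 0.0078 m
person approaches 0.4000·(0.1200+0.0625) = 0.0730 m
C+Z_d+Z_r = 0.0800+0.0500+0.0800 = 0.2100 m
sum ≈ 0.0300+0.0078+0.0730+0.2100 ≈ 0.3208 m = S ✓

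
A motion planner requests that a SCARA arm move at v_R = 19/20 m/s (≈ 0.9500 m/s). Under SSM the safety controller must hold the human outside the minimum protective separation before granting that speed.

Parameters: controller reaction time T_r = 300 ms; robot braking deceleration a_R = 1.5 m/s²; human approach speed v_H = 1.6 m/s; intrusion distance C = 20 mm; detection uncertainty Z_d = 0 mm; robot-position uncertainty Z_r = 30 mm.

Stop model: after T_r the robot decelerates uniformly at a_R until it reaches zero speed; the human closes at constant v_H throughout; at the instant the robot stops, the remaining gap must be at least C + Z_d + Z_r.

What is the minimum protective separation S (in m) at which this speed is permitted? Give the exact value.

braking lasts T_s = (19/20)/(3/2) = 0.6333 s
reaction-phase robot travel = 0.9500·0.3000 = 0.2850 m
braking distance = 0.9500²/(2·1.5000) = 0.3008 m
person approaches 1.6000·(0.3000+0.6333) = 1.4933 m
margins: 0.0200+0.0000+0.0300 = 0.0500 m
S_min ≈ 0.2850+0.3008+1.4933+0.0500  ⇒  S_min = 511/240 m

S_min = 511/240 m = 2.1292 m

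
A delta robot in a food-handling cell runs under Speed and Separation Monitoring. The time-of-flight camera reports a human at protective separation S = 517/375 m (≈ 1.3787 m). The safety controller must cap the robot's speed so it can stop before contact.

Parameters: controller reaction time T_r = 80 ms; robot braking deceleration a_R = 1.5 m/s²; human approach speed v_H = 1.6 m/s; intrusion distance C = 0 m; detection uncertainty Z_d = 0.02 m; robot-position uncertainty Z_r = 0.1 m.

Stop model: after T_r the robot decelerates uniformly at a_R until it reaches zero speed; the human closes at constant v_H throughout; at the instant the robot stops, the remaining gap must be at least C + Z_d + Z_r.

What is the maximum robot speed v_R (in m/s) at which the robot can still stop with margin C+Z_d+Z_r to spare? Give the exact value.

quadratic (1/3)·v² + (86/75)·v + (-424/375) = 0
  disc = (86/75)² − 4·(1/3)·(-424/375) = 1764/625 ; √disc = 42/25
  v_R = (−(86/75) + 42/25) / (2·(1/3)) = 4/5 m/s
check:
braking lasts T_s = (4/5)/(3/2) = 0.5333 s
robot covers v_R·T_r = 0.8000·0.0800 = 0.0640 m before braking
braking distance = 0.8000²/(2·1.5000) = 0.2133 m
human over T_r+T_s: 1.6000·(0.0800+0.5333) = 0.9813 m
residual clearance needed = 0.0000+0.0200+0.1000 = 0.1200 m
sum ≈ 0.0640+0.2133+0.9813+0.1200 ≈ 1.3787 m = S ✓

v_R_max = 4/5 m/s = 0.8000 m/s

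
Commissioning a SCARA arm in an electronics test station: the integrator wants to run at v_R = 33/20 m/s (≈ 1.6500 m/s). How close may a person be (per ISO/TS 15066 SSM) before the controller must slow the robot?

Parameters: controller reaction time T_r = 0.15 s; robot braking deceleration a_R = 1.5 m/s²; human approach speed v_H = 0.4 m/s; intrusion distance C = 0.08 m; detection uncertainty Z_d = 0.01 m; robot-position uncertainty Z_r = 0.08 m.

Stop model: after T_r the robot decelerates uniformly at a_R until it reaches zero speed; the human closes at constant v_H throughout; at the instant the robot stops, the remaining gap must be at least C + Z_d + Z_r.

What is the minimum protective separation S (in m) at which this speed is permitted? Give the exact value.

T_s = v_R/a_R = (33/20)/(3/2) = 1.1000 s
reaction-phase robot travel = 1.6500·0.1500 = 0.2475 m
robot covers 1.6500·1.1000 − ½·1.5000·1.1000² = 0.9075 m while stopping
human closes 0.4000·1.2500 = 0.5000 m
residual clearance needed = 0.0800+0.0100+0.0800 = 0.1700 m
S_min ≈ 0.2475+0.9075+0.5000+0.1700  ⇒  S_min = 73/40 m

S_min = 73/40 m = 1.8250 m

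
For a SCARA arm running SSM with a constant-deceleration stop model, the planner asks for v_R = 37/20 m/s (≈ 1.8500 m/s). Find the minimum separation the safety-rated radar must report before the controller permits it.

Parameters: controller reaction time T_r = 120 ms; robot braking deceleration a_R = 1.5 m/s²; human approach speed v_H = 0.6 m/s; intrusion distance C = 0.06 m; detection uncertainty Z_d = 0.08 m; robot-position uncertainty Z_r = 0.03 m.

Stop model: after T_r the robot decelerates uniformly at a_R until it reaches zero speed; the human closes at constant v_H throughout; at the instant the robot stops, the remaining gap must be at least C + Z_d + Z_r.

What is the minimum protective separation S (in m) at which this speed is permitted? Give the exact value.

S_min = 14069/6000 m = 2.3448 m

braking lasts T_s = (37/20)/(3/2) = 1.2333 s
robot covers v_R·T_r = 1.8500·0.1200 = 0.2220 m before braking
robot under decel: 1.8500²/(2·1.5000) = 1.1408 m
human over T_r+T_s: 0.6000·(0.1200+1.2333) = 0.8120 m
residual clearance needed = 0.0600+0.0800+0.0300 = 0.1700 m
S_min ≈ 0.2220+1.1408+0.8120+0.1700  ⇒  S_min = 14069/6000 m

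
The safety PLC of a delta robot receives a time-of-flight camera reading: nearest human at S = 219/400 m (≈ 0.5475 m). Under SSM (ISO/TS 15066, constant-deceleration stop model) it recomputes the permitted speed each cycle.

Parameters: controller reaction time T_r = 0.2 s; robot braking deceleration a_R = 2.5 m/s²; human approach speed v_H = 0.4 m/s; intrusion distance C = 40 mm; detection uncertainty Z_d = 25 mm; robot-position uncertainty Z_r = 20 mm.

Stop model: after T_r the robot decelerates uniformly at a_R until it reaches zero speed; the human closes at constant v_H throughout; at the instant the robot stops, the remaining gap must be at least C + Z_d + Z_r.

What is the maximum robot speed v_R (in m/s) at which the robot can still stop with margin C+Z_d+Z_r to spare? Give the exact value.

v_R_max = 3/4 m/s = 0.7500 m/s

at the boundary: (1/5)·v² + (9/25)·v + (-153/400) = 0
  disc = (9/25)² − 4·(1/5)·(-153/400) = 1089/2500 ; √disc = 33/50
  v_R = (−(9/25) + 33/50) / (2·(1/5)) = 3/4 m/s
check:
T_s = v_R/a_R = (3/4)/(5/2) = 0.3000 s
robot in T_r: 0.7500·0.2000 = 0.1500 m
robot covers 0.7500·0.3000 − ½·2.5000·0.3000² = 0.1125 m while stopping
person approaches 0.4000·(0.2000+0.3000) = 0.2000 m
margins: 0.0400+0.0250+0.0200 = 0.0850 m
sum ≈ 0.1500+0.1125+0.2000+0.0850 ≈ 0.5475 m = S ✓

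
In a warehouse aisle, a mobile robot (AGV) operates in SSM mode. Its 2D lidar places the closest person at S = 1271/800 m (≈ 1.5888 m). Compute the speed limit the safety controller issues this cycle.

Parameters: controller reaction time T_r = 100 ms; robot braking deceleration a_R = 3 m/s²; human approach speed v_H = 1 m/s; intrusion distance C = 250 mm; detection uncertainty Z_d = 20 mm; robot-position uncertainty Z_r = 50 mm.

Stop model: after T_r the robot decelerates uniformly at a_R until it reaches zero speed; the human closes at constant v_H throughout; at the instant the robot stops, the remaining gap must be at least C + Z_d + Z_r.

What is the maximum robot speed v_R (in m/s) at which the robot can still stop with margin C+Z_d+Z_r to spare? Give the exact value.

v_R_max = 33/20 m/s = 1.6500 m/s

collect terms ⇒ (1/6)·v_R² + (13/30)·v_R + (-187/160) = 0
  disc = (13/30)² − 4·(1/6)·(-187/160) = 3481/3600 ; √disc = 59/60
  v_R = (−(13/30) + 59/60) / (2·(1/6)) = 33/20 m/s
check:
stop time T_s = (33/20)/3 = 0.5500 s
reaction-phase robot travel = 1.6500·0.1000 = 0.1650 m
robot under decel: 1.6500²/(2·3.0000) = 0.4537 m
human closes 1.0000·0.6500 = 0.6500 m
residual clearance needed = 0.2500+0.0200+0.0500 = 0.3200 m
sum ≈ 0.1650+0.4537+0.6500+0.3200 ≈ 1.5888 m = S ✓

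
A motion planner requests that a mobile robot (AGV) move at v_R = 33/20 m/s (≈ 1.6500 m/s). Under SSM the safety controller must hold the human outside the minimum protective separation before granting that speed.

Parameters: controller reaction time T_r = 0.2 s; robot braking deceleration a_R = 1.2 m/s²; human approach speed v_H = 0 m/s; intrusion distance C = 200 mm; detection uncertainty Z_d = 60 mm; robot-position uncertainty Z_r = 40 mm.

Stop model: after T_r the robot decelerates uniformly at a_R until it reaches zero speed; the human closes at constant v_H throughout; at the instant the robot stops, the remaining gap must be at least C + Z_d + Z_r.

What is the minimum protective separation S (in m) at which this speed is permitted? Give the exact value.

S_min = 2823/1600 m = 1.7644 m

braking lasts T_s = (33/20)/(6/5) = 1.3750 s
robot covers v_R·T_r = 1.6500·0.2000 = 0.3300 m before braking
braking distance = 1.6500²/(2·1.2000) = 1.1344 m
human over T_r+T_s: 0.0000·(0.2000+1.3750) = 0.0000 m
C+Z_d+Z_r = 0.2000+0.0600+0.0400 = 0.3000 m
S_min ≈ 0.3300+1.1344+0.0000+0.3000  ⇒  S_min = 2823/1600 m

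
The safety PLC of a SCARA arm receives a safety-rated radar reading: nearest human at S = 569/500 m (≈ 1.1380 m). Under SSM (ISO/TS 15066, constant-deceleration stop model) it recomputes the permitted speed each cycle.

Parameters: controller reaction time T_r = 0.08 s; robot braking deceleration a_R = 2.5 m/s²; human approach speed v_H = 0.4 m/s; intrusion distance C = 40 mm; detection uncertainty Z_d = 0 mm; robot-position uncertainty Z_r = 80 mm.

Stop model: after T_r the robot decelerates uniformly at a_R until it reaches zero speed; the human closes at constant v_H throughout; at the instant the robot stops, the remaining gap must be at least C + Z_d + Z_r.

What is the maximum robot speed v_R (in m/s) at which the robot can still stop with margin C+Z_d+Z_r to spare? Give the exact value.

collect terms ⇒ (1/5)·v_R² + (6/25)·v_R + (-493/500) = 0
  disc = (6/25)² − 4·(1/5)·(-493/500) = 529/625 ; √disc = 23/25
  v_R = (−(6/25) + 23/25) / (2·(1/5)) = 17/10 m/s
check:
stop time T_s = (17/10)/(5/2) = 0.6800 s
reaction-phase robot travel = 1.7000·0.0800 = 0.1360 m
braking distance = 1.7000²/(2·2.5000) = 0.5780 m
person approaches 0.4000·(0.0800+0.6800) = 0.3040 m
residual clearance needed = 0.0400+0.0000+0.0800 = 0.1200 m
sum ≈ 0.1360+0.5780+0.3040+0.1200 ≈ 1.1380 m = S ✓

v_R_max = 17/10 m/s = 1.7000 m/s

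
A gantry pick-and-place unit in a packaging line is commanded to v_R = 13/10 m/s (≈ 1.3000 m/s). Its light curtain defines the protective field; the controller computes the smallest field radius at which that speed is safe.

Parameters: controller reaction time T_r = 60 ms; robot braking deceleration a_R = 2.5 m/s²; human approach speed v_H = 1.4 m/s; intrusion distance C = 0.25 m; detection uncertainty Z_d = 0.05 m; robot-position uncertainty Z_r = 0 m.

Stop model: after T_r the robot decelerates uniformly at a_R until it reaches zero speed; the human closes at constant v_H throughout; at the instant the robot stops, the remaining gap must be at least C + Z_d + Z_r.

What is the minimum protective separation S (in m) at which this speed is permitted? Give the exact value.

T_s = v_R/a_R = (13/10)/(5/2) = 0.5200 s
reaction-phase robot travel = 1.3000·0.0600 = 0.0780 m
braking distance = 1.3000²/(2·2.5000) = 0.3380 m
human over T_r+T_s: 1.4000·(0.0600+0.5200) = 0.8120 m
margins: 0.2500+0.0500+0.0000 = 0.3000 m
S_min ≈ 0.0780+0.3380+0.8120+0.3000  ⇒  S_min = 191/125 m

S_min = 191/125 m = 1.5280 m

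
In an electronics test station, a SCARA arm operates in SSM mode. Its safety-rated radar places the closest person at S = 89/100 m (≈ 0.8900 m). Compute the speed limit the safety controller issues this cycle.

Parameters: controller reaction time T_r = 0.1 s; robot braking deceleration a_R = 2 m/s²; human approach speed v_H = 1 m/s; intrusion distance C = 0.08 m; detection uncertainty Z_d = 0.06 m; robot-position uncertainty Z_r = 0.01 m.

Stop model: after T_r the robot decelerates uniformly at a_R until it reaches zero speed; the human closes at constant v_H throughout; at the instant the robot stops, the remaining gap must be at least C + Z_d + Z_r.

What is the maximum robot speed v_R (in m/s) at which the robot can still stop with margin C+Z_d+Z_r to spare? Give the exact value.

v_R_max = 4/5 m/s = 0.8000 m/s

at the boundary: (1/4)·v² + (3/5)·v + (-16/25) = 0
  disc = (3/5)² − 4·(1/4)·(-16/25) = 1 ; √disc = 1
  v_R = (−(3/5) + 1) / (2·(1/4)) = 4/5 m/s
check:
braking lasts T_s = (4/5)/2 = 0.4000 s
robot covers v_R·T_r = 0.8000·0.1000 = 0.0800 m before braking
braking distance = 0.8000²/(2·2.0000) = 0.1600 m
person approaches 1.0000·(0.1000+0.4000) = 0.5000 m
residual clearance needed = 0.0800+0.0600+0.0100 = 0.1500 m
sum ≈ 0.0800+0.1600+0.5000+0.1500 ≈ 0.8900 m = S ✓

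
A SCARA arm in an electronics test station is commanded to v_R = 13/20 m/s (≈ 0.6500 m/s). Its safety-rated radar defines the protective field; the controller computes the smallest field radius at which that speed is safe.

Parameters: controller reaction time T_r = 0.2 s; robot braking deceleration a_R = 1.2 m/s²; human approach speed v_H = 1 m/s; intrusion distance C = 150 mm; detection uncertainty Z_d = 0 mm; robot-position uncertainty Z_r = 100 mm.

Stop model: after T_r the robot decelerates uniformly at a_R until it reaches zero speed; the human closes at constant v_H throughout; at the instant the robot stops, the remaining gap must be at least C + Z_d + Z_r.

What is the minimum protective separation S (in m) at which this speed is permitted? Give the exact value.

S_min = 6229/4800 m = 1.2977 m

braking lasts T_s = (13/20)/(6/5) = 0.5417 s
robot in T_r: 0.6500·0.2000 = 0.1300 m
robot covers 0.6500·0.5417 − ½·1.2000·0.5417² = 0.1760 m while stopping
person approaches 1.0000·(0.2000+0.5417) = 0.7417 m
residual clearance needed = 0.1500+0.0000+0.1000 = 0.2500 m
S_min ≈ 0.1300+0.1760+0.7417+0.2500  ⇒  S_min = 6229/4800 m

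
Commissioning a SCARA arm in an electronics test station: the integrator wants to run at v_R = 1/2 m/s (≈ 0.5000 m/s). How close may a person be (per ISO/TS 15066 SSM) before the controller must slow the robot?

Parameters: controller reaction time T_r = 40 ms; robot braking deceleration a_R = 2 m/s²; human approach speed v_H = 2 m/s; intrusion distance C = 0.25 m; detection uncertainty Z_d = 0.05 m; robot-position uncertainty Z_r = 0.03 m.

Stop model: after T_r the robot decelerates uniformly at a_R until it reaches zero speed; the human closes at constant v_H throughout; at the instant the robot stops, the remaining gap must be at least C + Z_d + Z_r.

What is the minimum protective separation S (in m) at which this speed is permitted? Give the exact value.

T_s = v_R/a_R = (1/2)/2 = 0.2500 s
reaction-phase robot travel = 0.5000·0.0400 = 0.0200 m
robot covers 0.5000·0.2500 − ½·2.0000·0.2500² = 0.0625 m while stopping
human closes 2.0000·0.2900 = 0.5800 m
C+Z_d+Z_r = 0.2500+0.0500+0.0300 = 0.3300 m
S_min ≈ 0.0200+0.0625+0.5800+0.3300  ⇒  S_min = 397/400 m

S_min = 397/400 m = 0.9925 m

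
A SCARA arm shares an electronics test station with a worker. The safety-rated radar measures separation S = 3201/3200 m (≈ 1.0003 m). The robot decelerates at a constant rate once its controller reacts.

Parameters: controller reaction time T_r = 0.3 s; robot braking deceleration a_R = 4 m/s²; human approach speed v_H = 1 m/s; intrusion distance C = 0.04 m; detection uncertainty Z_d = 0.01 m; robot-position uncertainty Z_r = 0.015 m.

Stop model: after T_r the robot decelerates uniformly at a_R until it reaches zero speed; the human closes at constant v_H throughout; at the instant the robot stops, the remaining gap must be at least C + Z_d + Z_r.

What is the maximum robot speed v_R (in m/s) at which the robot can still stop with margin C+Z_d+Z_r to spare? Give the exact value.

v_R_max = 19/20 m/s = 0.9500 m/s

quadratic (1/8)·v² + (11/20)·v + (-2033/3200) = 0
  disc = (11/20)² − 4·(1/8)·(-2033/3200) = 3969/6400 ; √disc = 63/80
  v_R = (−(11/20) + 63/80) / (2·(1/8)) = 19/20 m/s
check:
stop time T_s = (19/20)/4 = 0.2375 s
reaction-phase robot travel = 0.9500·0.3000 = 0.2850 m
braking distance = 0.9500²/(2·4.0000) = 0.1128 m
person approaches 1.0000·(0.3000+0.2375) = 0.5375 m
C+Z_d+Z_r = 0.0400+0.0100+0.0150 = 0.0650 m
sum ≈ 0.2850+0.1128+0.5375+0.0650 ≈ 1.0003 m = S ✓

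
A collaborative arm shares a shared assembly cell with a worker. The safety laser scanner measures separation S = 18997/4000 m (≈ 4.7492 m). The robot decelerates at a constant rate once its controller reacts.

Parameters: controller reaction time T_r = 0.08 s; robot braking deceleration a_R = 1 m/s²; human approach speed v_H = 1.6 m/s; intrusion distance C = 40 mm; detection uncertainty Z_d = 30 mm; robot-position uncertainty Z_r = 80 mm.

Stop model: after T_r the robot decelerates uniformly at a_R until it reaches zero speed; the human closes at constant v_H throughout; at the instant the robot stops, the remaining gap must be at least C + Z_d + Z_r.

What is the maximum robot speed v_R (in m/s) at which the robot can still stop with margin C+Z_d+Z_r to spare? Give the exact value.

quadratic (1/2)·v² + (42/25)·v + (-3577/800) = 0
  disc = (42/25)² − 4·(1/2)·(-3577/800) = 117649/10000 ; √disc = 343/100
  v_R = (−(42/25) + 343/100) / (2·(1/2)) = 7/4 m/s
check:
stop time T_s = (7/4)/1 = 1.7500 s
reaction-phase robot travel = 1.7500·0.0800 = 0.1400 m
braking distance = 1.7500²/(2·1.0000) = 1.5312 m
human over T_r+T_s: 1.6000·(0.0800+1.7500) = 2.9280 m
margins: 0.0400+0.0300+0.0800 = 0.1500 m
sum ≈ 0.1400+1.5312+2.9280+0.1500 ≈ 4.7492 m = S ✓

v_R_max = 7/4 m/s = 1.7500 m/s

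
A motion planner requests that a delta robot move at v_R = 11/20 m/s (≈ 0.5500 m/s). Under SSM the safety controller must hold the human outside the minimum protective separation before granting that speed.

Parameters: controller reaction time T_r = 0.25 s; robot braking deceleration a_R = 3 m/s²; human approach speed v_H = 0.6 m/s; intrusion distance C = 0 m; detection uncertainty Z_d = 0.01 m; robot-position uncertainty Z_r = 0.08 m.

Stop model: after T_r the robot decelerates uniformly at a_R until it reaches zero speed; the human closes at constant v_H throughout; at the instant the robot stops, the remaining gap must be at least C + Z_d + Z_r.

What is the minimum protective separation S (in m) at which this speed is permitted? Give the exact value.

braking lasts T_s = (11/20)/3 = 0.1833 s
robot in T_r: 0.5500·0.2500 = 0.1375 m
braking distance = 0.5500²/(2·3.0000) = 0.0504 m
person approaches 0.6000·(0.2500+0.1833) = 0.2600 m
residual clearance needed = 0.0000+0.0100+0.0800 = 0.0900 m
S_min ≈ 0.1375+0.0504+0.2600+0.0900  ⇒  S_min = 1291/2400 m

S_min = 1291/2400 m = 0.5379 m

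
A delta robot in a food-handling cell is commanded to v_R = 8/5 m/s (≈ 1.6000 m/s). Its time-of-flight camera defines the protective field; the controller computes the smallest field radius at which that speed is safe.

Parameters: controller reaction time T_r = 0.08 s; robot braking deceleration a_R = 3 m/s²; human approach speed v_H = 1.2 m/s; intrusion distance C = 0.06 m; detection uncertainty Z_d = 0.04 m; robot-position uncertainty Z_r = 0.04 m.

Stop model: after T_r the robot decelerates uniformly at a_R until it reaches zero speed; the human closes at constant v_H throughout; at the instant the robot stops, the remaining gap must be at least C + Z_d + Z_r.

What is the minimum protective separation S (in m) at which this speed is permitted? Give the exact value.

S_min = 1073/750 m = 1.4307 m

braking lasts T_s = (8/5)/3 = 0.5333 s
robot covers v_R·T_r = 1.6000·0.0800 = 0.1280 m before braking
robot covers 1.6000·0.5333 − ½·3.0000·0.5333² = 0.4267 m while stopping
human closes 1.2000·0.6133 = 0.7360 m
C+Z_d+Z_r = 0.0600+0.0400+0.0400 = 0.1400 m
S_min ≈ 0.1280+0.4267+0.7360+0.1400  ⇒  S_min = 1073/750 m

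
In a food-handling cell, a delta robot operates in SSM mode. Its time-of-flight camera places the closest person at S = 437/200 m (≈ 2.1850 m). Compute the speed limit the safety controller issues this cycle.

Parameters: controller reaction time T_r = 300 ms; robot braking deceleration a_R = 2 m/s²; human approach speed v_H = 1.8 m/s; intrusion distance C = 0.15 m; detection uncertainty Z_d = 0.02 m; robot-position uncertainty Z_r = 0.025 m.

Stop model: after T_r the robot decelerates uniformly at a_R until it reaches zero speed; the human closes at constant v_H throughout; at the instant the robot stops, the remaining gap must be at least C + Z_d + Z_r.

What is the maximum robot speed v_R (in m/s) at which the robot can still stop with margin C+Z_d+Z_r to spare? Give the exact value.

v_R_max = 1 m/s = 1.0000 m/s

quadratic (1/4)·v² + (6/5)·v + (-29/20) = 0
  disc = (6/5)² − 4·(1/4)·(-29/20) = 289/100 ; √disc = 17/10
  v_R = (−(6/5) + 17/10) / (2·(1/4)) = 1 m/s
check:
stop time T_s = 1/2 = 0.5000 s
robot covers v_R·T_r = 1.0000·0.3000 = 0.3000 m before braking
braking distance = 1.0000²/(2·2.0000) = 0.2500 m
person approaches 1.8000·(0.3000+0.5000) = 1.4400 m
C+Z_d+Z_r = 0.1500+0.0200+0.0250 = 0.1950 m
sum ≈ 0.3000+0.2500+1.4400+0.1950 ≈ 2.1850 m = S ✓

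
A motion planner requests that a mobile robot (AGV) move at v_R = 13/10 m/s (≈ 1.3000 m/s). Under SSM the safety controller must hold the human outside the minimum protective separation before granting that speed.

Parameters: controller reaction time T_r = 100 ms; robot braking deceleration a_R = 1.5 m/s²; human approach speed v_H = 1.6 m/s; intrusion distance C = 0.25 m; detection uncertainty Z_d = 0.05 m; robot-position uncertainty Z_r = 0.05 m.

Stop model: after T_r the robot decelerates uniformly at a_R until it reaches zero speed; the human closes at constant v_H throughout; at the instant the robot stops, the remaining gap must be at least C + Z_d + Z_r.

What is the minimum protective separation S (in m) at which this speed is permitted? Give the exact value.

T_s = v_R/a_R = (13/10)/(3/2) = 0.8667 s
reaction-phase robot travel = 1.3000·0.1000 = 0.1300 m
robot covers 1.3000·0.8667 − ½·1.5000·0.8667² = 0.5633 m while stopping
human over T_r+T_s: 1.6000·(0.1000+0.8667) = 1.5467 m
C+Z_d+Z_r = 0.2500+0.0500+0.0500 = 0.3500 m
S_min ≈ 0.1300+0.5633+1.5467+0.3500  ⇒  S_min = 259/100 m

S_min = 259/100 m = 2.5900 m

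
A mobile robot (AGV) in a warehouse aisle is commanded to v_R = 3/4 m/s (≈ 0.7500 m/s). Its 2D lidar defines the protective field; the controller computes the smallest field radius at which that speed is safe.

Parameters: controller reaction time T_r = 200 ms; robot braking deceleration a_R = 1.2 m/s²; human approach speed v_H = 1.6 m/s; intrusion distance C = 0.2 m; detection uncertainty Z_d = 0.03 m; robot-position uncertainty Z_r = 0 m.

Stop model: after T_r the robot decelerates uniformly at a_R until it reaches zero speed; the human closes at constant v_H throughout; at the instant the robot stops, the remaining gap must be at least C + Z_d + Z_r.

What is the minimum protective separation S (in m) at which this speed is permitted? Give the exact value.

stop time T_s = (3/4)/(6/5) = 0.6250 s
reaction-phase robot travel = 0.7500·0.2000 = 0.1500 m
robot covers 0.7500·0.6250 − ½·1.2000·0.6250² = 0.2344 m while stopping
person approaches 1.6000·(0.2000+0.6250) = 1.3200 m
C+Z_d+Z_r = 0.2000+0.0300+0.0000 = 0.2300 m
S_min ≈ 0.1500+0.2344+1.3200+0.2300  ⇒  S_min = 619/320 m

S_min = 619/320 m = 1.9344 m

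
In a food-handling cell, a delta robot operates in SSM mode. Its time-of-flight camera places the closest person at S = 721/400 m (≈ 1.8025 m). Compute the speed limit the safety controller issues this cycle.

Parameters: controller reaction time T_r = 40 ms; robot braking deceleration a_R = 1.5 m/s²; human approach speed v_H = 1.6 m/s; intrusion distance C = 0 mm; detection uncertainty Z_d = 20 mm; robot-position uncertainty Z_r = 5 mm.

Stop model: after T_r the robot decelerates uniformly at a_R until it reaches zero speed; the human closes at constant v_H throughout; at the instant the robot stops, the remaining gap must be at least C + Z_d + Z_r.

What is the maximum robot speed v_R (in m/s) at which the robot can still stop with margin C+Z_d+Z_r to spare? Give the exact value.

v_R_max = 23/20 m/s = 1.1500 m/s

quadratic (1/3)·v² + (83/75)·v + (-3427/2000) = 0
  disc = (83/75)² − 4·(1/3)·(-3427/2000) = 78961/22500 ; √disc = 281/150
  v_R = (−(83/75) + 281/150) / (2·(1/3)) = 23/20 m/s
check:
stop time T_s = (23/20)/(3/2) = 0.7667 s
reaction-phase robot travel = 1.1500·0.0400 = 0.0460 m
braking distance = 1.1500²/(2·1.5000) = 0.4408 m
human closes 1.6000·0.8067 = 1.2907 m
margins: 0.0000+0.0200+0.0050 = 0.0250 m
sum ≈ 0.0460+0.4408+1.2907+0.0250 ≈ 1.8025 m = S ✓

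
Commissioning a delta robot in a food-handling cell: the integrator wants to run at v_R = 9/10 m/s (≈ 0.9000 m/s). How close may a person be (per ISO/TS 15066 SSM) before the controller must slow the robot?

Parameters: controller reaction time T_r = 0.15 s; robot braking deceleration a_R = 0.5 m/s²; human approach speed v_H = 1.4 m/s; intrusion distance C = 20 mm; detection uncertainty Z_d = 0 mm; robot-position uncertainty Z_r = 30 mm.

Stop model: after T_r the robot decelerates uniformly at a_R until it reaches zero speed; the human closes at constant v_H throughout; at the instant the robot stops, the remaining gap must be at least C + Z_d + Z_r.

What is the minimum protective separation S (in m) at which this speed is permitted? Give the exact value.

S_min = 149/40 m = 3.7250 m

stop time T_s = (9/10)/(1/2) = 1.8000 s
reaction-phase robot travel = 0.9000·0.1500 = 0.1350 m
robot covers 0.9000·1.8000 − ½·0.5000·1.8000² = 0.8100 m while stopping
human over T_r+T_s: 1.4000·(0.1500+1.8000) = 2.7300 m
margins: 0.0200+0.0000+0.0300 = 0.0500 m
S_min ≈ 0.1350+0.8100+2.7300+0.0500  ⇒  S_min = 149/40 m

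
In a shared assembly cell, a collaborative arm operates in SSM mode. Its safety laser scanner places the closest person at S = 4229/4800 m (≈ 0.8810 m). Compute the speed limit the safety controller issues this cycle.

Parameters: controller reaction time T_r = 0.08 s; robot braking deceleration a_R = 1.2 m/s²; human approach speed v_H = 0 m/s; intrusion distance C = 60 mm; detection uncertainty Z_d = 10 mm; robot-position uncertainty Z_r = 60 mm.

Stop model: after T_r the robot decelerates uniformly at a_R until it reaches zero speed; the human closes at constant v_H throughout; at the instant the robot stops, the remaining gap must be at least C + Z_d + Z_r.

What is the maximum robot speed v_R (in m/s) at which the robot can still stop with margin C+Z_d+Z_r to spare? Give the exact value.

at the boundary: (5/12)·v² + (2/25)·v + (-721/960) = 0
  disc = (2/25)² − 4·(5/12)·(-721/960) = 452929/360000 ; √disc = 673/600
  v_R = (−(2/25) + 673/600) / (2·(5/12)) = 5/4 m/s
check:
braking lasts T_s = (5/4)/(6/5) = 1.0417 s
reaction-phase robot travel = 1.2500·0.0800 = 0.1000 m
braking distance = 1.2500²/(2·1.2000) = 0.6510 m
person approaches 0.0000·(0.0800+1.0417) = 0.0000 m
residual clearance needed = 0.0600+0.0100+0.0600 = 0.1300 m
sum ≈ 0.1000+0.6510+0.0000+0.1300 ≈ 0.8810 m = S ✓

v_R_max = 5/4 m/s = 1.2500 m/s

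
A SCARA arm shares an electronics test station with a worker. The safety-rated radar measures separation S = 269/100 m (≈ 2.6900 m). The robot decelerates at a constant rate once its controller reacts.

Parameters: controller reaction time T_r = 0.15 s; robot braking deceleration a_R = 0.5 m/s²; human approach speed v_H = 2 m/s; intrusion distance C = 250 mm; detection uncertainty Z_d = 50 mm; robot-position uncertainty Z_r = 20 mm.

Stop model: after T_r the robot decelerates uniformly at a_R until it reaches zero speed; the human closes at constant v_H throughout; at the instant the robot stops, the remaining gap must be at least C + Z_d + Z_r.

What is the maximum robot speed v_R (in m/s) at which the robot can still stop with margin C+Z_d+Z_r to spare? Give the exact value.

v_R_max = 9/20 m/s = 0.4500 m/s

at the boundary: (1)·v² + (83/20)·v + (-207/100) = 0
  disc = (83/20)² − 4·(1)·(-207/100) = 10201/400 ; √disc = 101/20
  v_R = (−(83/20) + 101/20) / (2·(1)) = 9/20 m/s
check:
braking lasts T_s = (9/20)/(1/2) = 0.9000 s
reaction-phase robot travel = 0.4500·0.1500 = 0.0675 m
robot covers 0.4500·0.9000 − ½·0.5000·0.9000² = 0.2025 m while stopping
human closes 2.0000·1.0500 = 2.1000 m
C+Z_d+Z_r = 0.2500+0.0500+0.0200 = 0.3200 m
sum ≈ 0.0675+0.2025+2.1000+0.3200 ≈ 2.6900 m = S ✓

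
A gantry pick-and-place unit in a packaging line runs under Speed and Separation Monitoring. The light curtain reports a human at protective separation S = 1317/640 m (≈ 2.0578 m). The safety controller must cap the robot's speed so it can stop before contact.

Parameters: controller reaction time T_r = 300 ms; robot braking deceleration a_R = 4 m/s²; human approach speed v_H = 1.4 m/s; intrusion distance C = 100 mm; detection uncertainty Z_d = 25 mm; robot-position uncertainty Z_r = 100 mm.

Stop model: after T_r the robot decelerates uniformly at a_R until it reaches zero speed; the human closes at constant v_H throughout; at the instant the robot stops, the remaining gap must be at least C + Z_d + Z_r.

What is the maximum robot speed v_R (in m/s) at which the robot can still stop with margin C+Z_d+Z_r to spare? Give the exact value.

at the boundary: (1/8)·v² + (13/20)·v + (-4521/3200) = 0
  disc = (13/20)² − 4·(1/8)·(-4521/3200) = 289/256 ; √disc = 17/16
  v_R = (−(13/20) + 17/16) / (2·(1/8)) = 33/20 m/s
check:
T_s = v_R/a_R = (33/20)/4 = 0.4125 s
reaction-phase robot travel = 1.6500·0.3000 = 0.4950 m
robot covers 1.6500·0.4125 − ½·4.0000·0.4125² = 0.3403 m while stopping
human over T_r+T_s: 1.4000·(0.3000+0.4125) = 0.9975 m
margins: 0.1000+0.0250+0.1000 = 0.2250 m
sum ≈ 0.4950+0.3403+0.9975+0.2250 ≈ 2.0578 m = S ✓

v_R_max = 33/20 m/s = 1.6500 m/s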